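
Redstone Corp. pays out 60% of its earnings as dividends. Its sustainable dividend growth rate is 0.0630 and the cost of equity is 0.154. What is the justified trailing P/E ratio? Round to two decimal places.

7.01

Justified trailing P/E = b(1+g)/(r−g) = 0.60×(1+0.063)/(0.154−0.063) = 7.0088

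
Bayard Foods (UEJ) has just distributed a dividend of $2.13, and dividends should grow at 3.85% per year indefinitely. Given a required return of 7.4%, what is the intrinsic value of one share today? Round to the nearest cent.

Gordon growth model: P₀ = D₁/(r − g). D₁ = 2.13 × (1 + 0.0385) = 2.2120.
P₀ = 2.2120 / (0.074 − 0.0385) = 2.2120 / 0.0355 = 62.3100

$62.31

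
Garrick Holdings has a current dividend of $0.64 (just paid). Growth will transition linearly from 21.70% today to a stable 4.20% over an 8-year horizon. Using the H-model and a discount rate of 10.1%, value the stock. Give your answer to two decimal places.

$18.90

H-model: P₀ = D₀[(1+g_L) + H(g_S−g_L)]/(r−g_L), with H = 8/2 = 4.
P₀ = 0.64 × [(1+0.042) + 4×(0.217−0.042)] / (0.101−0.042)
   = 0.64 × 1.7420 / 0.059 = 18.8963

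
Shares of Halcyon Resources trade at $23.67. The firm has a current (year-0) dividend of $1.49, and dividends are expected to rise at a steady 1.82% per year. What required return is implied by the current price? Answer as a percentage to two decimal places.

Rearranging the constant-growth DDM: r = D₁/P₀ + g.
D₁ = 1.49 × (1 + 0.0182) = 1.5171.
r = 1.5171 / 23.67 + 0.0182 = 0.06409 + 0.0182 = 0.08229

8.23%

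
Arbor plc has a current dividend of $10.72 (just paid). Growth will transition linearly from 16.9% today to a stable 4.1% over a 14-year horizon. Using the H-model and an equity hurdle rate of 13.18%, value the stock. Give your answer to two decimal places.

$228.69

H-model: P₀ = D₀[(1+g_L) + H(g_S−g_L)]/(r−g_L), with H = 14/2 = 7.
P₀ = 10.72 × [(1+0.041) + 7×(0.169−0.041)] / (0.1318−0.041)
   = 10.72 × 1.9370 / 0.0908 = 228.6855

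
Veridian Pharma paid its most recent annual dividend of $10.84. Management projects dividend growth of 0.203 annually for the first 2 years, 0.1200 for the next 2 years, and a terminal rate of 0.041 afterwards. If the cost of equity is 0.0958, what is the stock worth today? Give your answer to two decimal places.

Three-stage DDM. Project D₁…D_4; terminal Gordon value at t=4 with g = 0.041; discount at r = 0.0958.
D_1 = 13.0405
D_2 = 15.6877
D_3 = 17.5703
D_4 = 19.6787
TV_4 = 20.4855/(0.0958−0.041) = 373.8236
P₀ = Σ Dₜ/(1+r)ᵗ + TV_4/(1+r)^4 = 311.2300

$311.23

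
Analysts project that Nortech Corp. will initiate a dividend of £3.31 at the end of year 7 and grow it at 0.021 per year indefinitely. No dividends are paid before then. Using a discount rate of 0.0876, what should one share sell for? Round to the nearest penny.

Deferred-dividend DDM. At t=6 the remaining stream is a growing perpetuity with first payment D_7 = 3.31.
V_6 = D_7/(r−g) = 3.31/(0.0876−0.021) = 49.6997
P₀ = V_6/(1+r)^6 = 49.6997/(1+0.0876)^6 = 30.0288

£30.03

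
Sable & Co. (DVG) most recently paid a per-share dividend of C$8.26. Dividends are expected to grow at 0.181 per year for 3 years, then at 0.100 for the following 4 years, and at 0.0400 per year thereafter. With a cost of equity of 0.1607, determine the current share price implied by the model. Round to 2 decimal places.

C$116.62

Three-stage DDM. Project D₁…D_7; terminal Gordon value at t=7 with g = 0.04; discount at r = 0.1607.
D_1 = 9.7551
D_2 = 11.5207
D_3 = 13.6060
D_4 = 14.9666
D_5 = 16.4632
D_6 = 18.1096
D_7 = 19.9205
TV_7 = 20.7173/(0.1607−0.04) = 171.6432
P₀ = Σ Dₜ/(1+r)ᵗ + TV_7/(1+r)^7 = 116.6190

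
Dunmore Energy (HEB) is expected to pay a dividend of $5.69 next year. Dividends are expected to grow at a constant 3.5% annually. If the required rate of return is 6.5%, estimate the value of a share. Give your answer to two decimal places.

Gordon growth model: P₀ = D₁/(r − g), with D₁ = 5.69 given directly.
P₀ = 5.6900 / (0.065 − 0.035) = 5.6900 / 0.03 = 189.6667

$189.67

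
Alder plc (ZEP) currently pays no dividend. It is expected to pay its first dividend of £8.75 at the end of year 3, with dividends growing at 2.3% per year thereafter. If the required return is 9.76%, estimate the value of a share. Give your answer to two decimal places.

Deferred-dividend DDM. At t=2 the remaining stream is a growing perpetuity with first payment D_3 = 8.75.
V_2 = D_3/(r−g) = 8.75/(0.0976−0.023) = 117.2922
P₀ = V_2/(1+r)^2 = 117.2922/(1+0.0976)^2 = 97.3601

£97.36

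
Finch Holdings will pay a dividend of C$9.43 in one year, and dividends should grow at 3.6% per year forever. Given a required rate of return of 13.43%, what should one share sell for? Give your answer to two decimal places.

C$95.93

Gordon growth model: P₀ = D₁/(r − g), with D₁ = 9.43 given directly.
P₀ = 9.4300 / (0.1343 − 0.036) = 9.4300 / 0.0983 = 95.9308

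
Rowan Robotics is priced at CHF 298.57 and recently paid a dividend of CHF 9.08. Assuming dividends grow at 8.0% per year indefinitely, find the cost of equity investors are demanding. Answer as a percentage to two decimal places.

Rearranging the constant-growth DDM: r = D₁/P₀ + g.
D₁ = 9.08 × (1 + 0.08) = 9.8064.
r = 9.8064 / 298.57 + 0.08 = 0.03284 + 0.08 = 0.11284

11.28%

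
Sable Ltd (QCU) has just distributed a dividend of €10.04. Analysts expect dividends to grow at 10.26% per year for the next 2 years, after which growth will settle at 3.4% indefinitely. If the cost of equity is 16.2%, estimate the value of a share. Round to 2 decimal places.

€91.59

Two-stage DDM. Project D₁…D_2 at 0.1026, terminal growth 0.034, discount at r = 0.162.
D_1 = 11.0701
D_2 = 12.2059
Terminal value at t=2: TV = D_3/(r−g) = 12.6209/(0.162−0.034) = 98.6008
P₀ = 11.0701/(1+0.162)^1 + 12.2059/(1+0.162)^2 + 98.6008/(1+0.162)^2 = 91.5909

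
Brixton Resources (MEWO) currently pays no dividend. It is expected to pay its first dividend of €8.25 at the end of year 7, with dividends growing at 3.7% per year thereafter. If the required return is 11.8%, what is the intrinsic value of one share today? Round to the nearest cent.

€52.16

Deferred-dividend DDM. At t=6 the remaining stream is a growing perpetuity with first payment D_7 = 8.25.
V_6 = D_7/(r−g) = 8.25/(0.118−0.037) = 101.8519
P₀ = V_6/(1+r)^6 = 101.8519/(1+0.118)^6 = 52.1577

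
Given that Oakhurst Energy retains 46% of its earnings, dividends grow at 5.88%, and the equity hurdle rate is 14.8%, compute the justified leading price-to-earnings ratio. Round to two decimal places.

Payout ratio b = 1 − 0.46 = 0.54.
Justified leading P/E = b/(r−g) = 0.54/(0.148−0.0588) = 6.0538

6.05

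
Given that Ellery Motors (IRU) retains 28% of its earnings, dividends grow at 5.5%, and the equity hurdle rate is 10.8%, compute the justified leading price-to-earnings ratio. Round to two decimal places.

Payout ratio b = 1 − 0.28 = 0.72.
Justified leading P/E = b/(r−g) = 0.72/(0.108−0.055) = 13.5849

13.58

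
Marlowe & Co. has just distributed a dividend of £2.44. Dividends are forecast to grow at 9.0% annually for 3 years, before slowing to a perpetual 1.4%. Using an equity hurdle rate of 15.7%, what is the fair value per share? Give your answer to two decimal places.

Two-stage DDM. Project D₁…D_3 at 0.09, terminal growth 0.014, discount at r = 0.157.
D_1 = 2.6596
D_2 = 2.8990
D_3 = 3.1599
Terminal value at t=3: TV = D_4/(r−g) = 3.2041/(0.157−0.014) = 22.4064
P₀ = 2.6596/(1+0.157)^1 + 2.8990/(1+0.157)^2 + 3.1599/(1+0.157)^3 + 22.4064/(1+0.157)^3 = 20.9712

£20.97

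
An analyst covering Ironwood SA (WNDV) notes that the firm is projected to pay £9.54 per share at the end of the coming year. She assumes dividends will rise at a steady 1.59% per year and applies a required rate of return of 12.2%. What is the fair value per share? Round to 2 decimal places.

£89.92

Gordon growth model: P₀ = D₁/(r − g), with D₁ = 9.54 given directly.
P₀ = 9.5400 / (0.122 − 0.0159) = 9.5400 / 0.1061 = 89.9152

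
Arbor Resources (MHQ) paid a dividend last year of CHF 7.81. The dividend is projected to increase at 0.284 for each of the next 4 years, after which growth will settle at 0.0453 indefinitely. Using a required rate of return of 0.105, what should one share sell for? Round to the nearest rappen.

Two-stage DDM. Project D₁…D_4 at 0.284, terminal growth 0.0453, discount at r = 0.105.
D_1 = 10.0280
D_2 = 12.8760
D_3 = 16.5328
D_4 = 21.2281
Terminal value at t=4: TV = D_5/(r−g) = 22.1897/(0.105−0.0453) = 371.6873
P₀ = 10.0280/(1+0.105)^1 + 12.8760/(1+0.105)^2 + 16.5328/(1+0.105)^3 + 21.2281/(1+0.105)^4 + 371.6873/(1+0.105)^4 = 295.4159

CHF 295.42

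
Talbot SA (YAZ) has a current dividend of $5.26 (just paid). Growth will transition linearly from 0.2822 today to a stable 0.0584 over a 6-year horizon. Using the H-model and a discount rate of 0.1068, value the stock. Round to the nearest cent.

$187.99

H-model: P₀ = D₀[(1+g_L) + H(g_S−g_L)]/(r−g_L), with H = 6/2 = 3.
P₀ = 5.26 × [(1+0.0584) + 3×(0.2822−0.0584)] / (0.1068−0.0584)
   = 5.26 × 1.7298 / 0.0484 = 187.9907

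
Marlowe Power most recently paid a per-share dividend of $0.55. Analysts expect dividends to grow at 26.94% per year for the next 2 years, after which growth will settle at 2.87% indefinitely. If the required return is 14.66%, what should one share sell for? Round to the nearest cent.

Two-stage DDM. Project D₁…D_2 at 0.2694, terminal growth 0.0287, discount at r = 0.1466.
D_1 = 0.6982
D_2 = 0.8863
Terminal value at t=2: TV = D_3/(r−g) = 0.9117/(0.1466−0.0287) = 7.7328
P₀ = 0.6982/(1+0.1466)^1 + 0.8863/(1+0.1466)^2 + 7.7328/(1+0.1466)^2 = 7.1648

$7.16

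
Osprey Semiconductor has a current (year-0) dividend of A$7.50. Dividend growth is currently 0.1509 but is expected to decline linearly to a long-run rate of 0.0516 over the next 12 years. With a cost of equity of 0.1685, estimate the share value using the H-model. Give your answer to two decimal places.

H-model: P₀ = D₀[(1+g_L) + H(g_S−g_L)]/(r−g_L), with H = 12/2 = 6.
P₀ = 7.50 × [(1+0.0516) + 6×(0.1509−0.0516)] / (0.1685−0.0516)
   = 7.50 × 1.6474 / 0.1169 = 105.6929

A$105.69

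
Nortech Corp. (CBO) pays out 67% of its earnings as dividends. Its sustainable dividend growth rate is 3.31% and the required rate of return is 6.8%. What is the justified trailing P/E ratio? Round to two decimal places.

Justified trailing P/E = b(1+g)/(r−g) = 0.67×(1+0.0331)/(0.068−0.0331) = 19.8332

19.83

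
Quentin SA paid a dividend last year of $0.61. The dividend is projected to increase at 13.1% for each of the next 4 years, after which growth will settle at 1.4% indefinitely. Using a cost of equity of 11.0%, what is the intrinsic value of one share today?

$9.50

Two-stage DDM. Project D₁…D_4 at 0.131, terminal growth 0.014, discount at r = 0.11.
D_1 = 0.6899
D_2 = 0.7803
D_3 = 0.8825
D_4 = 0.9981
Terminal value at t=4: TV = D_5/(r−g) = 1.0121/(0.11−0.014) = 10.5426
P₀ = 0.6899/(1+0.11)^1 + 0.7803/(1+0.11)^2 + 0.8825/(1+0.11)^3 + 0.9981/(1+0.11)^4 + 10.5426/(1+0.11)^4 = 9.5023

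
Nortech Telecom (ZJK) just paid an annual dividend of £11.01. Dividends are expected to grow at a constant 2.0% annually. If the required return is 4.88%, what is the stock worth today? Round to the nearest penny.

£389.94

Gordon growth model: P₀ = D₁/(r − g). D₁ = 11.01 × (1 + 0.02) = 11.2302.
P₀ = 11.2302 / (0.0488 − 0.02) = 11.2302 / 0.0288 = 389.9375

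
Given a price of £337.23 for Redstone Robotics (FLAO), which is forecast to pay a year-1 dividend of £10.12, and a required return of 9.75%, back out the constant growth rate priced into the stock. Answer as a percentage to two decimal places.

From P₀ = D₁/(r − g), the implied growth is g = r − D₁/P₀.
g = 0.0975 − 10.12/337.23 = 0.0975 − 0.03001 = 0.06749

6.75%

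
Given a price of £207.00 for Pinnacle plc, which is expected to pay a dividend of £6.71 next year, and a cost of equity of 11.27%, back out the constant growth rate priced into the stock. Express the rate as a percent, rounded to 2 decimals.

From P₀ = D₁/(r − g), the implied growth is g = r − D₁/P₀.
g = 0.1127 − 6.71/207.00 = 0.1127 − 0.03242 = 0.08028

8.03%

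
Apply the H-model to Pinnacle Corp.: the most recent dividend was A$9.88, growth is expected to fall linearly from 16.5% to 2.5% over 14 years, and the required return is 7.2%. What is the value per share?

H-model: P₀ = D₀[(1+g_L) + H(g_S−g_L)]/(r−g_L), with H = 14/2 = 7.
P₀ = 9.88 × [(1+0.025) + 7×(0.165−0.025)] / (0.072−0.025)
   = 9.88 × 2.0050 / 0.047 = 421.4766

A$421.48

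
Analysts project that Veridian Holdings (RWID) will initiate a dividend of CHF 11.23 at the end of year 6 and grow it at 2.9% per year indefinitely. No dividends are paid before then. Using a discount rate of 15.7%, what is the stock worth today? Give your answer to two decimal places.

CHF 42.32

Deferred-dividend DDM. At t=5 the remaining stream is a growing perpetuity with first payment D_6 = 11.23.
V_5 = D_6/(r−g) = 11.23/(0.157−0.029) = 87.7344
P₀ = V_5/(1+r)^5 = 87.7344/(1+0.157)^5 = 42.3158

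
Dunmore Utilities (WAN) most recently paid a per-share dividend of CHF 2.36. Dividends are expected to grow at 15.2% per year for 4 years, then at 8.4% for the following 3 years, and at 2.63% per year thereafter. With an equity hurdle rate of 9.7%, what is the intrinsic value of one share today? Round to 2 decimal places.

Three-stage DDM. Project D₁…D_7; terminal Gordon value at t=7 with g = 0.0263; discount at r = 0.097.
D_1 = 2.7187
D_2 = 3.1320
D_3 = 3.6080
D_4 = 4.1564
D_5 = 4.5056
D_6 = 4.8841
D_7 = 5.2943
TV_7 = 5.4336/(0.097−0.0263) = 76.8537
P₀ = Σ Dₜ/(1+r)ᵗ + TV_7/(1+r)^7 = 59.2911

CHF 59.29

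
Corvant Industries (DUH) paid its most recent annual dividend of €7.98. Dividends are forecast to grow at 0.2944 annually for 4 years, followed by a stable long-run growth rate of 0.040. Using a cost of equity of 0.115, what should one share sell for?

Two-stage DDM. Project D₁…D_4 at 0.2944, terminal growth 0.04, discount at r = 0.115.
D_1 = 10.3293
D_2 = 13.3703
D_3 = 17.3065
D_4 = 22.4015
Terminal value at t=4: TV = D_5/(r−g) = 23.2975/(0.115−0.04) = 310.6340
P₀ = 10.3293/(1+0.115)^1 + 13.3703/(1+0.115)^2 + 17.3065/(1+0.115)^3 + 22.4015/(1+0.115)^4 + 310.6340/(1+0.115)^4 = 247.9754

€247.98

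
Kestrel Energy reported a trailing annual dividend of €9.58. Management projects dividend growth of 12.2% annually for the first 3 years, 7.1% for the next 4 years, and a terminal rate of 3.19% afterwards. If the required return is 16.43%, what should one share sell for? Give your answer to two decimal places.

Three-stage DDM. Project D₁…D_7; terminal Gordon value at t=7 with g = 0.0319; discount at r = 0.1643.
D_1 = 10.7488
D_2 = 12.0601
D_3 = 13.5314
D_4 = 14.4922
D_5 = 15.5211
D_6 = 16.6231
D_7 = 17.8034
TV_7 = 18.3713/(0.1643−0.0319) = 138.7559
P₀ = Σ Dₜ/(1+r)ᵗ + TV_7/(1+r)^7 = 102.4945

€102.49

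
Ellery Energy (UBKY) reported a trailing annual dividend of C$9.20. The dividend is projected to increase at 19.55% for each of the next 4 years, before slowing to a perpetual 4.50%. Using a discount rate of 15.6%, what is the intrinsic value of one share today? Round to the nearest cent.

Two-stage DDM. Project D₁…D_4 at 0.1955, terminal growth 0.045, discount at r = 0.156.
D_1 = 10.9986
D_2 = 13.1488
D_3 = 15.7194
D_4 = 18.7926
Terminal value at t=4: TV = D_5/(r−g) = 19.6382/(0.156−0.045) = 176.9210
P₀ = 10.9986/(1+0.156)^1 + 13.1488/(1+0.156)^2 + 15.7194/(1+0.156)^3 + 18.7926/(1+0.156)^4 + 176.9210/(1+0.156)^4 = 139.1242

C$139.12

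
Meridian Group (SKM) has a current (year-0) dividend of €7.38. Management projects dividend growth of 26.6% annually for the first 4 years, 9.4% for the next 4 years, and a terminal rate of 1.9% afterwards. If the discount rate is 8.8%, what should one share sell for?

€302.85

Three-stage DDM. Project D₁…D_8; terminal Gordon value at t=8 with g = 0.019; discount at r = 0.088.
D_1 = 9.3431
D_2 = 11.8283
D_3 = 14.9747
D_4 = 18.9579
D_5 = 20.7400
D_6 = 22.6895
D_7 = 24.8224
D_8 = 27.1557
TV_8 = 27.6716/(0.088−0.019) = 401.0380
P₀ = Σ Dₜ/(1+r)ᵗ + TV_8/(1+r)^8 = 302.8500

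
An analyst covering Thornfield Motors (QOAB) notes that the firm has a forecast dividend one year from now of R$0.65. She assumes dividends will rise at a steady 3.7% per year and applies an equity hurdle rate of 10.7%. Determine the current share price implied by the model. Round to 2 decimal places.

R$9.29

Gordon growth model: P₀ = D₁/(r − g), with D₁ = 0.65 given directly.
P₀ = 0.6500 / (0.107 − 0.037) = 0.6500 / 0.07 = 9.2857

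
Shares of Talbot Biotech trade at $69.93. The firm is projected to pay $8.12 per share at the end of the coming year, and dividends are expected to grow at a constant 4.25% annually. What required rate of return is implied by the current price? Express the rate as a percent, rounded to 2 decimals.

Rearranging the constant-growth DDM: r = D₁/P₀ + g.
r = 8.1200 / 69.93 + 0.0425 = 0.11612 + 0.0425 = 0.15862

15.86%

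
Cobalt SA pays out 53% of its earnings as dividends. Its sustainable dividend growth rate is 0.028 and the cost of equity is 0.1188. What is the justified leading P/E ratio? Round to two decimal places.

Justified leading P/E = b/(r−g) = 0.53/(0.1188−0.028) = 5.8370

5.84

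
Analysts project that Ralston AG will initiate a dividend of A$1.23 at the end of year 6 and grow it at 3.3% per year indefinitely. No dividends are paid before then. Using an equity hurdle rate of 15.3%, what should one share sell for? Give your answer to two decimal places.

A$5.03

Deferred-dividend DDM. At t=5 the remaining stream is a growing perpetuity with first payment D_6 = 1.23.
V_5 = D_6/(r−g) = 1.23/(0.153−0.033) = 10.2500
P₀ = V_5/(1+r)^5 = 10.2500/(1+0.153)^5 = 5.0301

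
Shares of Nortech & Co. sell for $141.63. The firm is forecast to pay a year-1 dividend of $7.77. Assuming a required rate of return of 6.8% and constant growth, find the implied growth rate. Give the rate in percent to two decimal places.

From P₀ = D₁/(r − g), the implied growth is g = r − D₁/P₀.
g = 0.068 − 7.77/141.63 = 0.068 − 0.05486 = 0.01314

1.31%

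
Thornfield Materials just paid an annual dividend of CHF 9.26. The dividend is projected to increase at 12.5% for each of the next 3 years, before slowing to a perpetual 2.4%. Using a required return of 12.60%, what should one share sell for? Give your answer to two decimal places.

CHF 120.45

Two-stage DDM. Project D₁…D_3 at 0.125, terminal growth 0.024, discount at r = 0.126.
D_1 = 10.4175
D_2 = 11.7197
D_3 = 13.1846
Terminal value at t=3: TV = D_4/(r−g) = 13.5011/(0.126−0.024) = 132.3635
P₀ = 10.4175/(1+0.126)^1 + 11.7197/(1+0.126)^2 + 13.1846/(1+0.126)^3 + 132.3635/(1+0.126)^3 = 120.4464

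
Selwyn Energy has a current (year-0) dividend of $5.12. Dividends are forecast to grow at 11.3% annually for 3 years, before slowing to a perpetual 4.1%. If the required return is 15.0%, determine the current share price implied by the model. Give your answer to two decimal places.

$58.72

Two-stage DDM. Project D₁…D_3 at 0.113, terminal growth 0.041, discount at r = 0.15.
D_1 = 5.6986
D_2 = 6.3425
D_3 = 7.0592
Terminal value at t=3: TV = D_4/(r−g) = 7.3486/(0.15−0.041) = 67.4186
P₀ = 5.6986/(1+0.15)^1 + 6.3425/(1+0.15)^2 + 7.0592/(1+0.15)^3 + 67.4186/(1+0.15)^3 = 58.7215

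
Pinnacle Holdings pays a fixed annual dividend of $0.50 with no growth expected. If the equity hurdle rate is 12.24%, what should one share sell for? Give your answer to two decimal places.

$4.08

Zero-growth DDM (perpetuity): P₀ = D/r = 0.50 / 0.1224 = 4.0850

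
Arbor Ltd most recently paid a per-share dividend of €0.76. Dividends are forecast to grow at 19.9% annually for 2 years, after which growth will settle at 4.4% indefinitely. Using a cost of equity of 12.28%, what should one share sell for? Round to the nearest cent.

€13.16

Two-stage DDM. Project D₁…D_2 at 0.199, terminal growth 0.044, discount at r = 0.1228.
D_1 = 0.9112
D_2 = 1.0926
Terminal value at t=2: TV = D_3/(r−g) = 1.1407/(0.1228−0.044) = 14.4753
P₀ = 0.9112/(1+0.1228)^1 + 1.0926/(1+0.1228)^2 + 14.4753/(1+0.1228)^2 = 13.1603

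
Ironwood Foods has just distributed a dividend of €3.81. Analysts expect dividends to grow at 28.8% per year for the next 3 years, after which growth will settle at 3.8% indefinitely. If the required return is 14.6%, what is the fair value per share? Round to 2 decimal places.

€66.49

Two-stage DDM. Project D₁…D_3 at 0.288, terminal growth 0.038, discount at r = 0.146.
D_1 = 4.9073
D_2 = 6.3206
D_3 = 8.1409
Terminal value at t=3: TV = D_4/(r−g) = 8.4503/(0.146−0.038) = 78.2431
P₀ = 4.9073/(1+0.146)^1 + 6.3206/(1+0.146)^2 + 8.1409/(1+0.146)^3 + 78.2431/(1+0.146)^3 = 66.4905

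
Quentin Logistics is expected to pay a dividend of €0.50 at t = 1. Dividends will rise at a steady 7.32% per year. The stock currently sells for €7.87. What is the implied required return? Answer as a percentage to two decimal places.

13.67%

Rearranging the constant-growth DDM: r = D₁/P₀ + g.
r = 0.5000 / 7.87 + 0.0732 = 0.06353 + 0.0732 = 0.13673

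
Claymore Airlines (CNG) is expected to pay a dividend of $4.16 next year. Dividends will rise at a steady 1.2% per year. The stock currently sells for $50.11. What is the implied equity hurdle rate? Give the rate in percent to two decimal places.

Rearranging the constant-growth DDM: r = D₁/P₀ + g.
r = 4.1600 / 50.11 + 0.012 = 0.08302 + 0.012 = 0.09502

9.50%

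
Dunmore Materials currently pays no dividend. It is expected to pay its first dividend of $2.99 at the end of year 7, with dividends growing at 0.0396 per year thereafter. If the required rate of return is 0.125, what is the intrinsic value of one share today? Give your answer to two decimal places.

$17.27

Deferred-dividend DDM. At t=6 the remaining stream is a growing perpetuity with first payment D_7 = 2.99.
V_6 = D_7/(r−g) = 2.99/(0.125−0.0396) = 35.0117
P₀ = V_6/(1+r)^6 = 35.0117/(1+0.125)^6 = 17.2702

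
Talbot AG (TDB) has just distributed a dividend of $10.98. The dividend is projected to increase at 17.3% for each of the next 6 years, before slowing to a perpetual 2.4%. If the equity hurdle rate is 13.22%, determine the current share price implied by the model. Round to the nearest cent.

$203.21

Two-stage DDM. Project D₁…D_6 at 0.173, terminal growth 0.024, discount at r = 0.1322.
D_1 = 12.8795
D_2 = 15.1077
D_3 = 17.7213
D_4 = 20.7871
D_5 = 24.3833
D_6 = 28.6016
Terminal value at t=6: TV = D_7/(r−g) = 29.2880/(0.1322−0.024) = 270.6843
P₀ = 12.8795/(1+0.1322)^1 + 15.1077/(1+0.1322)^2 + 17.7213/(1+0.1322)^3 + 20.7871/(1+0.1322)^4 + 24.3833/(1+0.1322)^5 + 28.6016/(1+0.1322)^6 + 270.6843/(1+0.1322)^6 = 203.2129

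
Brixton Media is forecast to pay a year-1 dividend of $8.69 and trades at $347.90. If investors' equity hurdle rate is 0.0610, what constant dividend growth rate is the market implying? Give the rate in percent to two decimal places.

From P₀ = D₁/(r − g), the implied growth is g = r − D₁/P₀.
g = 0.061 − 8.69/347.90 = 0.061 − 0.02498 = 0.03602

3.60%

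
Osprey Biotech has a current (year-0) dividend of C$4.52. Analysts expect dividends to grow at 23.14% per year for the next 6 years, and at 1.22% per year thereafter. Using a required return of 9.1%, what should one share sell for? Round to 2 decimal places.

Two-stage DDM. Project D₁…D_6 at 0.2314, terminal growth 0.0122, discount at r = 0.091.
D_1 = 5.5659
D_2 = 6.8539
D_3 = 8.4399
D_4 = 10.3929
D_5 = 12.7978
D_6 = 15.7592
Terminal value at t=6: TV = D_7/(r−g) = 15.9514/(0.091−0.0122) = 202.4293
P₀ = 5.5659/(1+0.091)^1 + 6.8539/(1+0.091)^2 + 8.4399/(1+0.091)^3 + 10.3929/(1+0.091)^4 + 12.7978/(1+0.091)^5 + 15.7592/(1+0.091)^6 + 202.4293/(1+0.091)^6 = 162.3592

C$162.36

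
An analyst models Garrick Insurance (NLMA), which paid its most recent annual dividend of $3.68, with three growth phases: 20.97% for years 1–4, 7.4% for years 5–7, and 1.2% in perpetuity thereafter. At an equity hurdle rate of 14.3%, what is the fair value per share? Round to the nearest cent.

Three-stage DDM. Project D₁…D_7; terminal Gordon value at t=7 with g = 0.012; discount at r = 0.143.
D_1 = 4.4517
D_2 = 5.3852
D_3 = 6.5145
D_4 = 7.8806
D_5 = 8.4637
D_6 = 9.0901
D_7 = 9.7627
TV_7 = 9.8799/(0.143−0.012) = 75.4190
P₀ = Σ Dₜ/(1+r)ᵗ + TV_7/(1+r)^7 = 58.8327

$58.83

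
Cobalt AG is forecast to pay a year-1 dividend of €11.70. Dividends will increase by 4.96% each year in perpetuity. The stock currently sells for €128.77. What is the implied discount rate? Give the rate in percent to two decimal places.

14.05%

Rearranging the constant-growth DDM: r = D₁/P₀ + g.
r = 11.7000 / 128.77 + 0.0496 = 0.09086 + 0.0496 = 0.14046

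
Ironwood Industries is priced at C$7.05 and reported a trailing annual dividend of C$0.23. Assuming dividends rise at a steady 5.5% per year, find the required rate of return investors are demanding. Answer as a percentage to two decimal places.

Rearranging the constant-growth DDM: r = D₁/P₀ + g.
D₁ = 0.23 × (1 + 0.055) = 0.2427.
r = 0.2427 / 7.05 + 0.055 = 0.03442 + 0.055 = 0.08942

8.94%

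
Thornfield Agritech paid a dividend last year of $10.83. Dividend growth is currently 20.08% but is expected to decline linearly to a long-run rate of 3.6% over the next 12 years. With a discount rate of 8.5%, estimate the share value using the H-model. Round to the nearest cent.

H-model: P₀ = D₀[(1+g_L) + H(g_S−g_L)]/(r−g_L), with H = 12/2 = 6.
P₀ = 10.83 × [(1+0.036) + 6×(0.2008−0.036)] / (0.085−0.036)
   = 10.83 × 2.0248 / 0.049 = 447.5221

$447.52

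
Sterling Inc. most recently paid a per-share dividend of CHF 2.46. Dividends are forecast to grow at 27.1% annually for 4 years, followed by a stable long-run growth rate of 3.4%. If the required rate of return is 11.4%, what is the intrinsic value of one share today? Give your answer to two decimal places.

CHF 67.71

Two-stage DDM. Project D₁…D_4 at 0.271, terminal growth 0.034, discount at r = 0.114.
D_1 = 3.1267
D_2 = 3.9740
D_3 = 5.0509
D_4 = 6.4197
Terminal value at t=4: TV = D_5/(r−g) = 6.6380/(0.114−0.034) = 82.9751
P₀ = 3.1267/(1+0.114)^1 + 3.9740/(1+0.114)^2 + 5.0509/(1+0.114)^3 + 6.4197/(1+0.114)^4 + 82.9751/(1+0.114)^4 = 67.7084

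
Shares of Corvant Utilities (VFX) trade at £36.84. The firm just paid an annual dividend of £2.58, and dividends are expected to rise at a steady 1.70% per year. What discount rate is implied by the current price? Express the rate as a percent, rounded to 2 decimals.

Rearranging the constant-growth DDM: r = D₁/P₀ + g.
D₁ = 2.58 × (1 + 0.017) = 2.6239.
r = 2.6239 / 36.84 + 0.017 = 0.07122 + 0.017 = 0.08822

8.82%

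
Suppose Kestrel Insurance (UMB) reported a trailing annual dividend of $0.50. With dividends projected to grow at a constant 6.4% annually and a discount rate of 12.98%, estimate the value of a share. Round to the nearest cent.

$8.09

Gordon growth model: P₀ = D₁/(r − g). D₁ = 0.50 × (1 + 0.064) = 0.5320.
P₀ = 0.5320 / (0.1298 − 0.064) = 0.5320 / 0.0658 = 8.0851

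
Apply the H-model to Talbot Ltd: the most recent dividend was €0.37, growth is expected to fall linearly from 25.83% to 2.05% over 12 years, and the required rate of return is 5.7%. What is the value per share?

H-model: P₀ = D₀[(1+g_L) + H(g_S−g_L)]/(r−g_L), with H = 12/2 = 6.
P₀ = 0.37 × [(1+0.0205) + 6×(0.2583−0.0205)] / (0.057−0.0205)
   = 0.37 × 2.4473 / 0.0365 = 24.8082

€24.81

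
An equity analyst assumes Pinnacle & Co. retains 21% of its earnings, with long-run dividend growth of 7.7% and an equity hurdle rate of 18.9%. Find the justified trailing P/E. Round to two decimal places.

Payout ratio b = 1 − 0.21 = 0.79.
Justified trailing P/E = b(1+g)/(r−g) = 0.79×(1+0.077)/(0.189−0.077) = 7.5967

7.60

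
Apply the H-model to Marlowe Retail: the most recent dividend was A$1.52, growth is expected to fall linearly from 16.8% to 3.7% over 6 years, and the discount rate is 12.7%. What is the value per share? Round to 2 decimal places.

H-model: P₀ = D₀[(1+g_L) + H(g_S−g_L)]/(r−g_L), with H = 6/2 = 3.
P₀ = 1.52 × [(1+0.037) + 3×(0.168−0.037)] / (0.127−0.037)
   = 1.52 × 1.4300 / 0.09 = 24.1511

A$24.15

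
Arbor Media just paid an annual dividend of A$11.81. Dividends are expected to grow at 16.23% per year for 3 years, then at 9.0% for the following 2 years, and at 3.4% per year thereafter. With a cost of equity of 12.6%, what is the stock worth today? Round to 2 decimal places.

Three-stage DDM. Project D₁…D_5; terminal Gordon value at t=5 with g = 0.034; discount at r = 0.126.
D_1 = 13.7268
D_2 = 15.9546
D_3 = 18.5441
D_4 = 20.2130
D_5 = 22.0322
TV_5 = 22.7813/(0.126−0.034) = 247.6226
P₀ = Σ Dₜ/(1+r)ᵗ + TV_5/(1+r)^5 = 199.3140

A$199.31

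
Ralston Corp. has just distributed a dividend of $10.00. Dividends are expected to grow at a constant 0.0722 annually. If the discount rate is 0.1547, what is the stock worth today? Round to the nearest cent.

$129.96

Gordon growth model: P₀ = D₁/(r − g). D₁ = 10.00 × (1 + 0.0722) = 10.7220.
P₀ = 10.7220 / (0.1547 − 0.0722) = 10.7220 / 0.0825 = 129.9636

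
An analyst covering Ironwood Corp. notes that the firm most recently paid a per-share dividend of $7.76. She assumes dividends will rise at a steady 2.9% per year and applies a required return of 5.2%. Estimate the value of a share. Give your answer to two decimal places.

Gordon growth model: P₀ = D₁/(r − g). D₁ = 7.76 × (1 + 0.029) = 7.9850.
P₀ = 7.9850 / (0.052 − 0.029) = 7.9850 / 0.023 = 347.1757

$347.18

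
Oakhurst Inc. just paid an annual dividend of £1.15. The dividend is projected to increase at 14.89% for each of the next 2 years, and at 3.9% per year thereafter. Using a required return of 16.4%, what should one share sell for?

£11.57

Two-stage DDM. Project D₁…D_2 at 0.1489, terminal growth 0.039, discount at r = 0.164.
D_1 = 1.3212
D_2 = 1.5180
Terminal value at t=2: TV = D_3/(r−g) = 1.5772/(0.164−0.039) = 12.6173
P₀ = 1.3212/(1+0.164)^1 + 1.5180/(1+0.164)^2 + 12.6173/(1+0.164)^2 = 11.5678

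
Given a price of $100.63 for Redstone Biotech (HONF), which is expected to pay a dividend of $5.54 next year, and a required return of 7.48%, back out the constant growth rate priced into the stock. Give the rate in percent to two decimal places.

1.97%

From P₀ = D₁/(r − g), the implied growth is g = r − D₁/P₀.
g = 0.0748 − 5.54/100.63 = 0.0748 − 0.05505 = 0.01975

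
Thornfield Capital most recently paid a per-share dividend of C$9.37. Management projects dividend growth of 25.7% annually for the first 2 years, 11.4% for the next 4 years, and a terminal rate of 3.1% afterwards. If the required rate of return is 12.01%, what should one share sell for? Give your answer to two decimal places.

C$202.47

Three-stage DDM. Project D₁…D_6; terminal Gordon value at t=6 with g = 0.031; discount at r = 0.1201.
D_1 = 11.7781
D_2 = 14.8051
D_3 = 16.4928
D_4 = 18.3730
D_5 = 20.4675
D_6 = 22.8008
TV_6 = 23.5077/(0.1201−0.031) = 263.8347
P₀ = Σ Dₜ/(1+r)ᵗ + TV_6/(1+r)^6 = 202.4733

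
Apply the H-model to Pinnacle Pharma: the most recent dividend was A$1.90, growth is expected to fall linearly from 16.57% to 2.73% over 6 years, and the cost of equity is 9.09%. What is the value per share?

H-model: P₀ = D₀[(1+g_L) + H(g_S−g_L)]/(r−g_L), with H = 6/2 = 3.
P₀ = 1.90 × [(1+0.0273) + 3×(0.1657−0.0273)] / (0.0909−0.0273)
   = 1.90 × 1.4425 / 0.0636 = 43.0936

A$43.09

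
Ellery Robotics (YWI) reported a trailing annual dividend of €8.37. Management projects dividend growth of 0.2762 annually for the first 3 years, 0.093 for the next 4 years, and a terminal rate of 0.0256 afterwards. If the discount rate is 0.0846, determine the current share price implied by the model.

Three-stage DDM. Project D₁…D_7; terminal Gordon value at t=7 with g = 0.0256; discount at r = 0.0846.
D_1 = 10.6818
D_2 = 13.6321
D_3 = 17.3973
D_4 = 19.0152
D_5 = 20.7837
D_6 = 22.7165
D_7 = 24.8292
TV_7 = 25.4648/(0.0846−0.0256) = 431.6068
P₀ = Σ Dₜ/(1+r)ᵗ + TV_7/(1+r)^7 = 335.1353

€335.14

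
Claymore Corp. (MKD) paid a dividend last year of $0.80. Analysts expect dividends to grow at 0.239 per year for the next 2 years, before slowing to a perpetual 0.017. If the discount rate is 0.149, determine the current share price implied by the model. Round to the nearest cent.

Two-stage DDM. Project D₁…D_2 at 0.239, terminal growth 0.017, discount at r = 0.149.
D_1 = 0.9912
D_2 = 1.2281
Terminal value at t=2: TV = D_3/(r−g) = 1.2490/(0.149−0.017) = 9.4619
P₀ = 0.9912/(1+0.149)^1 + 1.2281/(1+0.149)^2 + 9.4619/(1+0.149)^2 = 8.9599

$8.96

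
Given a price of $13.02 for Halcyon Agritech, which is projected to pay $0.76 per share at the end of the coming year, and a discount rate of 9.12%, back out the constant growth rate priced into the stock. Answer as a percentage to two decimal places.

From P₀ = D₁/(r − g), the implied growth is g = r − D₁/P₀.
g = 0.0912 − 0.76/13.02 = 0.0912 − 0.05837 = 0.03283

3.28%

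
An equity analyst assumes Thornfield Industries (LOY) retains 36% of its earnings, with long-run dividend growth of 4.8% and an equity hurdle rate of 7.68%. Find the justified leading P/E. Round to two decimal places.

Payout ratio b = 1 − 0.36 = 0.64.
Justified leading P/E = b/(r−g) = 0.64/(0.0768−0.048) = 22.2222

22.22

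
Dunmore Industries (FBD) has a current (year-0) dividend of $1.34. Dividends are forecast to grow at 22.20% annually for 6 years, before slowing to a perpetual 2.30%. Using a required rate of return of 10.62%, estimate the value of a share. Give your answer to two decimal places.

$41.50

Two-stage DDM. Project D₁…D_6 at 0.222, terminal growth 0.023, discount at r = 0.1062.
D_1 = 1.6375
D_2 = 2.0010
D_3 = 2.4452
D_4 = 2.9881
D_5 = 3.6514
D_6 = 4.4620
Terminal value at t=6: TV = D_7/(r−g) = 4.5647/(0.1062−0.023) = 54.8636
P₀ = 1.6375/(1+0.1062)^1 + 2.0010/(1+0.1062)^2 + 2.4452/(1+0.1062)^3 + 2.9881/(1+0.1062)^4 + 3.6514/(1+0.1062)^5 + 4.4620/(1+0.1062)^6 + 54.8636/(1+0.1062)^6 = 41.4991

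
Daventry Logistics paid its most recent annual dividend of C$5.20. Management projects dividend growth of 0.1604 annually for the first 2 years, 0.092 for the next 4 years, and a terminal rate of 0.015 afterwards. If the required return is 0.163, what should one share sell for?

Three-stage DDM. Project D₁…D_6; terminal Gordon value at t=6 with g = 0.015; discount at r = 0.163.
D_1 = 6.0341
D_2 = 7.0019
D_3 = 7.6461
D_4 = 8.3496
D_5 = 9.1177
D_6 = 9.9566
TV_6 = 10.1059/(0.163−0.015) = 68.2832
P₀ = Σ Dₜ/(1+r)ᵗ + TV_6/(1+r)^6 = 55.6943

C$55.69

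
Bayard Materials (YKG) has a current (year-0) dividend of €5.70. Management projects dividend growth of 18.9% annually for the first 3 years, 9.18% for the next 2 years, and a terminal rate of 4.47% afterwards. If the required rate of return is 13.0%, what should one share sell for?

€107.48

Three-stage DDM. Project D₁…D_5; terminal Gordon value at t=5 with g = 0.0447; discount at r = 0.13.
D_1 = 6.7773
D_2 = 8.0582
D_3 = 9.5812
D_4 = 10.4608
D_5 = 11.4211
TV_5 = 11.9316/(0.13−0.0447) = 139.8779
P₀ = Σ Dₜ/(1+r)ᵗ + TV_5/(1+r)^5 = 107.4834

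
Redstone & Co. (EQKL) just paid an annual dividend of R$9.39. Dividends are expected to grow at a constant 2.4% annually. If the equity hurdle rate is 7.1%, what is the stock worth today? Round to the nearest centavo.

R$204.58

Gordon growth model: P₀ = D₁/(r − g). D₁ = 9.39 × (1 + 0.024) = 9.6154.
P₀ = 9.6154 / (0.071 − 0.024) = 9.6154 / 0.047 = 204.5821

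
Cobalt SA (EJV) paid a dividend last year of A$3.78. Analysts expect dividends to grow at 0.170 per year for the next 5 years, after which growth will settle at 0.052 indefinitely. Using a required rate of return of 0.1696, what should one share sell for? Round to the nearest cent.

Two-stage DDM. Project D₁…D_5 at 0.17, terminal growth 0.052, discount at r = 0.1696.
D_1 = 4.4226
D_2 = 5.1744
D_3 = 6.0541
D_4 = 7.0833
D_5 = 8.2875
Terminal value at t=5: TV = D_6/(r−g) = 8.7184/(0.1696−0.052) = 74.1361
P₀ = 4.4226/(1+0.1696)^1 + 5.1744/(1+0.1696)^2 + 6.0541/(1+0.1696)^3 + 7.0833/(1+0.1696)^4 + 8.2875/(1+0.1696)^5 + 74.1361/(1+0.1696)^5 = 52.7915

A$52.79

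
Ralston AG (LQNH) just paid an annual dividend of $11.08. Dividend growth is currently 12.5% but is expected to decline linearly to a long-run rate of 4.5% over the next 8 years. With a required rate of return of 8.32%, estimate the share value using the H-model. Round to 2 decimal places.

$395.92

H-model: P₀ = D₀[(1+g_L) + H(g_S−g_L)]/(r−g_L), with H = 8/2 = 4.
P₀ = 11.08 × [(1+0.045) + 4×(0.125−0.045)] / (0.0832−0.045)
   = 11.08 × 1.3650 / 0.0382 = 395.9215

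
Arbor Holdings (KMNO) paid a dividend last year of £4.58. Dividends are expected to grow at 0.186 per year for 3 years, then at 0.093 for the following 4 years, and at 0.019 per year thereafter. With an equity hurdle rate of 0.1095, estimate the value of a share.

£96.61

Three-stage DDM. Project D₁…D_7; terminal Gordon value at t=7 with g = 0.019; discount at r = 0.1095.
D_1 = 5.4319
D_2 = 6.4422
D_3 = 7.6405
D_4 = 8.3510
D_5 = 9.1277
D_6 = 9.9765
D_7 = 10.9044
TV_7 = 11.1115/(0.1095−0.019) = 122.7795
P₀ = Σ Dₜ/(1+r)ᵗ + TV_7/(1+r)^7 = 96.6050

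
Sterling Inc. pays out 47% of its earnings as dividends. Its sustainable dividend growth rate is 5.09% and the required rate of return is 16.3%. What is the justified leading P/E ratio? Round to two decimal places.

4.19

Justified leading P/E = b/(r−g) = 0.47/(0.163−0.0509) = 4.1927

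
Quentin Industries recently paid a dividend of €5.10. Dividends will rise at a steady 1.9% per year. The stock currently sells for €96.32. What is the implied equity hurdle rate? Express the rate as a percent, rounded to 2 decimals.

Rearranging the constant-growth DDM: r = D₁/P₀ + g.
D₁ = 5.10 × (1 + 0.019) = 5.1969.
r = 5.1969 / 96.32 + 0.019 = 0.05395 + 0.019 = 0.07295

7.30%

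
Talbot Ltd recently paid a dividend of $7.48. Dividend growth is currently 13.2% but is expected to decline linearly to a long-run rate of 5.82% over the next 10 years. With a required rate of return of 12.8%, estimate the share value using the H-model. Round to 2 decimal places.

H-model: P₀ = D₀[(1+g_L) + H(g_S−g_L)]/(r−g_L), with H = 10/2 = 5.
P₀ = 7.48 × [(1+0.0582) + 5×(0.132−0.0582)] / (0.128−0.0582)
   = 7.48 × 1.4272 / 0.0698 = 152.9435

$152.94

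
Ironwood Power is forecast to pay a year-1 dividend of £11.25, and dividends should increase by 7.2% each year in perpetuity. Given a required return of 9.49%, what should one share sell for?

£491.27

Gordon growth model: P₀ = D₁/(r − g), with D₁ = 11.25 given directly.
P₀ = 11.2500 / (0.0949 − 0.072) = 11.2500 / 0.0229 = 491.2664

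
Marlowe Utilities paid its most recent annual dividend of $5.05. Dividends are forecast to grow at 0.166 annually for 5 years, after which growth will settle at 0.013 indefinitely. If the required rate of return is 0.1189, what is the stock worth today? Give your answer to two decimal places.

$87.99

Two-stage DDM. Project D₁…D_5 at 0.166, terminal growth 0.013, discount at r = 0.1189.
D_1 = 5.8883
D_2 = 6.8658
D_3 = 8.0055
D_4 = 9.3344
D_5 = 10.8839
Terminal value at t=5: TV = D_6/(r−g) = 11.0254/(0.1189−0.013) = 104.1112
P₀ = 5.8883/(1+0.1189)^1 + 6.8658/(1+0.1189)^2 + 8.0055/(1+0.1189)^3 + 9.3344/(1+0.1189)^4 + 10.8839/(1+0.1189)^5 + 104.1112/(1+0.1189)^5 = 87.9899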